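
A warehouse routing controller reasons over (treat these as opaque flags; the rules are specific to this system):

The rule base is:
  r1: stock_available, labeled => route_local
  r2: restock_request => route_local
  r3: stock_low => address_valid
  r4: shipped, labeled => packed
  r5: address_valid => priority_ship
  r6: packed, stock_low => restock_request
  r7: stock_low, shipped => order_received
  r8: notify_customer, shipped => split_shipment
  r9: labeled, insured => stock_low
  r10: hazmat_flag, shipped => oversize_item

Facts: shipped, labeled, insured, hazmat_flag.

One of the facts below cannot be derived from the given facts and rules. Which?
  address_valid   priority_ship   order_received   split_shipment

split_shipment

[1] r4 [shipped, labeled => packed]; r9 [labeled, insured => stock_low]; r10 [hazmat_flag, shipped => oversize_item]. ⇒ new: packed, stock_low, oversize_item.
[2] r3 [stock_low => address_valid]; r6 [packed, stock_low => restock_request]; r7 [stock_low, shipped => order_received]. ⇒ new: address_valid, restock_request, order_received.
[3] r2 [restock_request => route_local]; r5 [address_valid => priority_ship]. ⇒ new: route_local, priority_ship.
Derived: order_received (round 2), priority_ship (round 3), address_valid (round 2). split_shipment never appears in any round.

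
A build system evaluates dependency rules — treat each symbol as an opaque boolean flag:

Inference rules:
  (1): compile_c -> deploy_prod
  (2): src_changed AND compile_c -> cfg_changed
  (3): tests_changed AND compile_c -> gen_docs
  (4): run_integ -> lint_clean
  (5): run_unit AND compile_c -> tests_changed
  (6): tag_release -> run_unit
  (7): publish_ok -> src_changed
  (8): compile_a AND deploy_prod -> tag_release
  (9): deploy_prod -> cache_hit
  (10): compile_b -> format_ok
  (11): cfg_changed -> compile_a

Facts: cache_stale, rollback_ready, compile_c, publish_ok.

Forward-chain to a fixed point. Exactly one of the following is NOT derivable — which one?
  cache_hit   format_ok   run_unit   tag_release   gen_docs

Round 1 — (1), (7), derive deploy_prod, src_changed.
Round 2 — (2), (9), derive cfg_changed, cache_hit.
Round 3 — (11), derive compile_a.
Round 4 — (8), derive tag_release.
Round 5 — (6), derive run_unit.
Round 6 — (5), derive tests_changed.
Round 7 — (3), derive gen_docs.
Derived: tag_release (round 4), cache_hit (round 2), gen_docs (round 7), run_unit (round 5). format_ok never appears in any round.

format_ok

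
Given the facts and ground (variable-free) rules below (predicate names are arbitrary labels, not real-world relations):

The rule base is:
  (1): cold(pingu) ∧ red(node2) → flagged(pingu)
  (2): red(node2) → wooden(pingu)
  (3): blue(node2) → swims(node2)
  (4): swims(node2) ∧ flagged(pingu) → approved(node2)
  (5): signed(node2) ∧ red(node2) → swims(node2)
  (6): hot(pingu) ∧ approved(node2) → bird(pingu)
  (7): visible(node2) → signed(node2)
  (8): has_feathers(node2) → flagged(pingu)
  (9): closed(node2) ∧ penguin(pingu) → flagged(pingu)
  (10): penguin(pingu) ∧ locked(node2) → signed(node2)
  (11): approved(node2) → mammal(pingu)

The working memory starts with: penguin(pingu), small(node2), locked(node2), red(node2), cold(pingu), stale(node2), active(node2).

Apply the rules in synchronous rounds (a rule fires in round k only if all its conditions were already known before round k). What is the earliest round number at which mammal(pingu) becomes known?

Round 1: (1) [cold(pingu) ∧ red(node2) → flagged(pingu)]; (2) [red(node2) → wooden(pingu)]; (10) [penguin(pingu) ∧ locked(node2) → signed(node2)]. New: flagged(pingu), wooden(pingu), signed(node2).
Round 2: (5) [signed(node2) ∧ red(node2) → swims(node2)]. New: swims(node2).
Round 3: (4) [swims(node2) ∧ flagged(pingu) → approved(node2)]. New: approved(node2).
Round 4: (11) [approved(node2) → mammal(pingu)]. New: mammal(pingu).
mammal(pingu) first appears in round 4.

4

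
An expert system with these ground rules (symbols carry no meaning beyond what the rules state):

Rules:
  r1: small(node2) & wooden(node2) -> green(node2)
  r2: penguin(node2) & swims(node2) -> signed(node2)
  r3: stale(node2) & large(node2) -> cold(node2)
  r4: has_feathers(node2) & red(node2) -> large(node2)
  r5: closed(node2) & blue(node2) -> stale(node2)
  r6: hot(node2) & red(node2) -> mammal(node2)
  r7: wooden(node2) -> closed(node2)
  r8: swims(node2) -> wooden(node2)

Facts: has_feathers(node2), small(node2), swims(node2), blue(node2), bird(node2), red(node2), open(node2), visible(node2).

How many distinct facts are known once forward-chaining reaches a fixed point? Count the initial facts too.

14

Round 1: r4 [has_feathers(node2) & red(node2) -> large(node2)]; r8 [swims(node2) -> wooden(node2)]. New: large(node2), wooden(node2).
Round 2: r1 [small(node2) & wooden(node2) -> green(node2)]; r7 [wooden(node2) -> closed(node2)]. New: green(node2), closed(node2).
Round 3: r5 [closed(node2) & blue(node2) -> stale(node2)]. New: stale(node2).
Round 4: r3 [stale(node2) & large(node2) -> cold(node2)]. New: cold(node2).
Closure: {bird(node2), blue(node2), closed(node2), cold(node2), green(node2), has_feathers(node2), large(node2), open(node2), red(node2), small(node2), stale(node2), swims(node2), visible(node2), wooden(node2)} — 14 facts.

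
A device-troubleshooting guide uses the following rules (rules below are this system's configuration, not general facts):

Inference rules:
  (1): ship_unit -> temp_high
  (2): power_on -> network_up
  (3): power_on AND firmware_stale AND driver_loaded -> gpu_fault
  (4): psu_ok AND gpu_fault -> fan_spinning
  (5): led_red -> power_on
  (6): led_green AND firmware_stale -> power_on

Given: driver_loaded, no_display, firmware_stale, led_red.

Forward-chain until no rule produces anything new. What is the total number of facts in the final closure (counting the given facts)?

Round 1: (5) [led_red -> power_on]. Adds power_on.
Round 2: (2) [power_on -> network_up]; (3) [power_on AND firmware_stale AND driver_loaded -> gpu_fault]. Adds network_up, gpu_fault.
Closure: {driver_loaded, firmware_stale, gpu_fault, led_red, network_up, no_display, power_on} — 7 facts.

7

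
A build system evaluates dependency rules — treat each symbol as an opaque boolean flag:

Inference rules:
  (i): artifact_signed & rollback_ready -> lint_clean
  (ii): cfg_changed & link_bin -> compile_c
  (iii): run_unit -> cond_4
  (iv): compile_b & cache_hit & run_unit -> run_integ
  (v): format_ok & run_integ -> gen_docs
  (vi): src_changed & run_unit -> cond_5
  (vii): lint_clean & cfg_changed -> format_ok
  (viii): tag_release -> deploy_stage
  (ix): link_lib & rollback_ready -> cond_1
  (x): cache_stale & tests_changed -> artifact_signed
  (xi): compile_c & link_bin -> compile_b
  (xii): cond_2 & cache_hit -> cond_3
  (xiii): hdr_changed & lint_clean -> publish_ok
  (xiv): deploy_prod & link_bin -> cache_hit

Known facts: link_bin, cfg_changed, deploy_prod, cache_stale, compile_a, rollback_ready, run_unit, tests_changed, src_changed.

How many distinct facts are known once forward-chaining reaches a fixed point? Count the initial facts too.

Round 1 — (ii), (iii), (vi), (x), (xiv), derive compile_c, cond_4, cond_5, artifact_signed, cache_hit.
Round 2 — (i), (xi), derive lint_clean, compile_b.
Round 3 — (iv), (vii), derive run_integ, format_ok.
Round 4 — (v), derive gen_docs.
Closure: {artifact_signed, cache_hit, cache_stale, cfg_changed, compile_a, compile_b, compile_c, cond_4, cond_5, deploy_prod, format_ok, gen_docs, link_bin, lint_clean, rollback_ready, run_integ, run_unit, src_changed, tests_changed} — 19 facts.

19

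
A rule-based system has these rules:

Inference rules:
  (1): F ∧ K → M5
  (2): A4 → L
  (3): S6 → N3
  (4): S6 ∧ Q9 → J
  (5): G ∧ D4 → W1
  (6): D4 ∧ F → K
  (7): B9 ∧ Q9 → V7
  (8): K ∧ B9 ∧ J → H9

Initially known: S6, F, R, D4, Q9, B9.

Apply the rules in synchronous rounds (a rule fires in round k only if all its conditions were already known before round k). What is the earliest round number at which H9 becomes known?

Round 1: (3) [S6 → N3]; (4) [S6 ∧ Q9 → J]; (6) [D4 ∧ F → K]; (7) [B9 ∧ Q9 → V7]. Adds N3, J, K, V7.
Round 2: (1) [F ∧ K → M5]; (8) [K ∧ B9 ∧ J → H9]. Adds M5, H9.
H9 first appears in round 2.

2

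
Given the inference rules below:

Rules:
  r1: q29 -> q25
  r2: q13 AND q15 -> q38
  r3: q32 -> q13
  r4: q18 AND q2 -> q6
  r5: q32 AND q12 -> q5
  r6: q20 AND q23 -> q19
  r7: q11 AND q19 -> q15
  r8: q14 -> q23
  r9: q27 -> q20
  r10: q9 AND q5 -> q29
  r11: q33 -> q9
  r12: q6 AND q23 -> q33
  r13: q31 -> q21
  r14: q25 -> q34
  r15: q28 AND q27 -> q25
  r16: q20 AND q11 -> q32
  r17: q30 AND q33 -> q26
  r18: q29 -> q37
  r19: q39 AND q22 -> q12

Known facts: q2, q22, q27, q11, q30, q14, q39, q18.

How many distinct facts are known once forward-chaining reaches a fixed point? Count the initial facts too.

Round 1: r4 [q18 AND q2 -> q6]; r8 [q14 -> q23]; r9 [q27 -> q20]; r19 [q39 AND q22 -> q12]. New: q6, q23, q20, q12.
Round 2: r6 [q20 AND q23 -> q19]; r12 [q6 AND q23 -> q33]; r16 [q20 AND q11 -> q32]. New: q19, q33, q32.
Round 3: r3 [q32 -> q13]; r5 [q32 AND q12 -> q5]; r7 [q11 AND q19 -> q15]; r11 [q33 -> q9]; r17 [q30 AND q33 -> q26]. New: q13, q5, q15, q9, q26.
Round 4: r2 [q13 AND q15 -> q38]; r10 [q9 AND q5 -> q29]. New: q38, q29.
Round 5: r1 [q29 -> q25]; r18 [q29 -> q37]. New: q25, q37.
Round 6: r14 [q25 -> q34]. New: q34.
Closure: {q11, q12, q13, q14, q15, q18, q19, q2, q20, q22, q23, q25, q26, q27, q29, q30, q32, q33, q34, q37, q38, q39, q5, q6, q9} — 25 facts.

25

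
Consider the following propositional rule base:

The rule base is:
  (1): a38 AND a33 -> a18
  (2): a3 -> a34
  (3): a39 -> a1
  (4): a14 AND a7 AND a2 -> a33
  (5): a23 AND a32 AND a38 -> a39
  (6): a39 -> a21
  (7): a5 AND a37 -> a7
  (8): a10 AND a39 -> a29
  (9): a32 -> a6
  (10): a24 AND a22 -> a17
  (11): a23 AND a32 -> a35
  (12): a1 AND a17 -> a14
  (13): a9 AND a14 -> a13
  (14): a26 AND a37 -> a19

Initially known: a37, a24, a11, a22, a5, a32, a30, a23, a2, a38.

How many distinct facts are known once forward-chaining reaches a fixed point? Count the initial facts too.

Round 1 — (5), (7), (9), (10), (11), derive a39, a7, a6, a17, a35.
Round 2 — (3), (6), derive a1, a21.
Round 3 — (12), derive a14.
Round 4 — (4), derive a33.
Round 5 — (1), derive a18.
Closure: {a1, a11, a14, a17, a18, a2, a21, a22, a23, a24, a30, a32, a33, a35, a37, a38, a39, a5, a6, a7} — 20 facts.

20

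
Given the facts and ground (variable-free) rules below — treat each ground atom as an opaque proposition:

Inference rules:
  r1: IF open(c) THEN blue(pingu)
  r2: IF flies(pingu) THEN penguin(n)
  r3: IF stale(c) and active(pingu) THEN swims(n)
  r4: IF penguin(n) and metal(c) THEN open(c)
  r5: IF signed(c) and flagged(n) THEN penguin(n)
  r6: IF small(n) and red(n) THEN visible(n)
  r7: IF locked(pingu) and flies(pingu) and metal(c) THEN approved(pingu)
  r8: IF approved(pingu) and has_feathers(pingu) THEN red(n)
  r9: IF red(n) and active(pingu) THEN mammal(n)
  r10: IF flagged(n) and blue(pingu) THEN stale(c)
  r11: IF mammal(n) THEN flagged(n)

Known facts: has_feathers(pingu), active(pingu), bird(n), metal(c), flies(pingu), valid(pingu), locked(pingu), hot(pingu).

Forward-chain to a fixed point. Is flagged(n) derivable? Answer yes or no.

Round 1: r2 [IF flies(pingu) THEN penguin(n)]; r7 [IF locked(pingu) and flies(pingu) and metal(c) THEN approved(pingu)]. Adds penguin(n), approved(pingu).
Round 2: r4 [IF penguin(n) and metal(c) THEN open(c)]; r8 [IF approved(pingu) and has_feathers(pingu) THEN red(n)]. Adds open(c), red(n).
Round 3: r1 [IF open(c) THEN blue(pingu)]; r9 [IF red(n) and active(pingu) THEN mammal(n)]. Adds blue(pingu), mammal(n).
Round 4: r11 [IF mammal(n) THEN flagged(n)]. Adds flagged(n).
Round 5: r10 [IF flagged(n) and blue(pingu) THEN stale(c)]. Adds stale(c).
Round 6: r3 [IF stale(c) and active(pingu) THEN swims(n)]. Adds swims(n).
flagged(n) appears in round 4, so it is derivable.

yes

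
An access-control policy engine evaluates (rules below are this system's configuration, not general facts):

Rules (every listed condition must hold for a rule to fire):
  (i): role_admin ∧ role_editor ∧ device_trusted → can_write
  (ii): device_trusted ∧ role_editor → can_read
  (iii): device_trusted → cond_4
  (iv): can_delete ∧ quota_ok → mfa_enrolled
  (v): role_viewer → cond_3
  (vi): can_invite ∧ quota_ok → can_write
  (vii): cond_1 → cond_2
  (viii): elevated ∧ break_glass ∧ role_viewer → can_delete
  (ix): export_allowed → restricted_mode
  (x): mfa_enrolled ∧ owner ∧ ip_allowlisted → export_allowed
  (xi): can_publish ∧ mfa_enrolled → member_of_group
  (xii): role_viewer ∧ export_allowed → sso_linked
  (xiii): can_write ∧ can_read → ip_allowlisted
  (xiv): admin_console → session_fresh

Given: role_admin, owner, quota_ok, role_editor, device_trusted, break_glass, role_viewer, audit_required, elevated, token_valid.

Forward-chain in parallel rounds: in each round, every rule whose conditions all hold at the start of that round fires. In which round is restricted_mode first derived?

4

Round 1: (i) [role_admin ∧ role_editor ∧ device_trusted → can_write]; (ii) [device_trusted ∧ role_editor → can_read]; (iii) [device_trusted → cond_4]; (v) [role_viewer → cond_3]; (viii) [elevated ∧ break_glass ∧ role_viewer → can_delete]. Adds can_write, can_read, cond_4, cond_3, can_delete.
Round 2: (iv) [can_delete ∧ quota_ok → mfa_enrolled]; (xiii) [can_write ∧ can_read → ip_allowlisted]. Adds mfa_enrolled, ip_allowlisted.
Round 3: (x) [mfa_enrolled ∧ owner ∧ ip_allowlisted → export_allowed]. Adds export_allowed.
Round 4: (ix) [export_allowed → restricted_mode]; (xii) [role_viewer ∧ export_allowed → sso_linked]. Adds restricted_mode, sso_linked.
restricted_mode first appears in round 4.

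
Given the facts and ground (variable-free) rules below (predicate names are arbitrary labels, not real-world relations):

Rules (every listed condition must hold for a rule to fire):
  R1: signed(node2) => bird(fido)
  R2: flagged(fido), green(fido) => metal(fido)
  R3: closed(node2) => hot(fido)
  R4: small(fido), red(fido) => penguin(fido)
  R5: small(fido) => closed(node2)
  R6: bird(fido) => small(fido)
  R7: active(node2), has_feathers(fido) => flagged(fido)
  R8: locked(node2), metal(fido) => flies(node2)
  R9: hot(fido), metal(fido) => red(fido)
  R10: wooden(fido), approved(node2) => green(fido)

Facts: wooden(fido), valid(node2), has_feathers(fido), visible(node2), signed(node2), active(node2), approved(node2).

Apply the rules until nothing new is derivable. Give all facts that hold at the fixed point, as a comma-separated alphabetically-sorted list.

Round 1 fires R1, R7, R10, giving bird(fido), flagged(fido), green(fido).
Round 2 fires R2, R6, giving metal(fido), small(fido).
Round 3 fires R5, giving closed(node2).
Round 4 fires R3, giving hot(fido).
Round 5 fires R9, giving red(fido).
Round 6 fires R4, giving penguin(fido).

active(node2), approved(node2), bird(fido), closed(node2), flagged(fido), green(fido), has_feathers(fido), hot(fido), metal(fido), penguin(fido), red(fido), signed(node2), small(fido), valid(node2), visible(node2), wooden(fido)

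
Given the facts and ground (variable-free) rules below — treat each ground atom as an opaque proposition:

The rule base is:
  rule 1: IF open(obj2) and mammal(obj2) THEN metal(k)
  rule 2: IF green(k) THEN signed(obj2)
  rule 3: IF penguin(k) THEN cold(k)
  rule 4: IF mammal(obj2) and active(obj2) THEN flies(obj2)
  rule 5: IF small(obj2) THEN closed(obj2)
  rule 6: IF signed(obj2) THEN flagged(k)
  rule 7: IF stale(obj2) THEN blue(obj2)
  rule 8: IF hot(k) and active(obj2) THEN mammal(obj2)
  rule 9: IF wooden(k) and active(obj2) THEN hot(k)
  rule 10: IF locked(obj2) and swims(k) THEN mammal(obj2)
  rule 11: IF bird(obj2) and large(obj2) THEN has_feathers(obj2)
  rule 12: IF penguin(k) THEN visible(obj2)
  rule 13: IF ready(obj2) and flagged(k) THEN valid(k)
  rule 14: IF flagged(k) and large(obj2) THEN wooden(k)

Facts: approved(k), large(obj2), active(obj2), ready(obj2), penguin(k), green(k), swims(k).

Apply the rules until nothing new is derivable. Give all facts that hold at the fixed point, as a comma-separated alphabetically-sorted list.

Round 1: rule 2 [IF green(k) THEN signed(obj2)]; rule 3 [IF penguin(k) THEN cold(k)]; rule 12 [IF penguin(k) THEN visible(obj2)]. Adds signed(obj2), cold(k), visible(obj2).
Round 2: rule 6 [IF signed(obj2) THEN flagged(k)]. Adds flagged(k).
Round 3: rule 13 [IF ready(obj2) and flagged(k) THEN valid(k)]; rule 14 [IF flagged(k) and large(obj2) THEN wooden(k)]. Adds valid(k), wooden(k).
Round 4: rule 9 [IF wooden(k) and active(obj2) THEN hot(k)]. Adds hot(k).
Round 5: rule 8 [IF hot(k) and active(obj2) THEN mammal(obj2)]. Adds mammal(obj2).
Round 6: rule 4 [IF mammal(obj2) and active(obj2) THEN flies(obj2)]. Adds flies(obj2).

active(obj2), approved(k), cold(k), flagged(k), flies(obj2), green(k), hot(k), large(obj2), mammal(obj2), penguin(k), ready(obj2), signed(obj2), swims(k), valid(k), visible(obj2), wooden(k)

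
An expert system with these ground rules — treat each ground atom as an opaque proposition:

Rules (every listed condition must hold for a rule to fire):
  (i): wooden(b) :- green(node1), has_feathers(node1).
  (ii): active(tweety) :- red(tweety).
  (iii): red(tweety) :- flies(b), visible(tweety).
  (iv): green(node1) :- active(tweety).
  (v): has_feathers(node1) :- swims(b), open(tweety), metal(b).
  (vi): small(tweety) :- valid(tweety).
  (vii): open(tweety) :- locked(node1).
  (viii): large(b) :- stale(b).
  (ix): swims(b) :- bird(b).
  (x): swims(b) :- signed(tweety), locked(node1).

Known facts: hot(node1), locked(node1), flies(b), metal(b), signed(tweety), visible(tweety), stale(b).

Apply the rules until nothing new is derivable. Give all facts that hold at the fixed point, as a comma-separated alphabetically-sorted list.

active(tweety), flies(b), green(node1), has_feathers(node1), hot(node1), large(b), locked(node1), metal(b), open(tweety), red(tweety), signed(tweety), stale(b), swims(b), visible(tweety), wooden(b)

[1] (iii) [red(tweety) :- flies(b), visible(tweety).]; (vii) [open(tweety) :- locked(node1).]; (viii) [large(b) :- stale(b).]; (x) [swims(b) :- signed(tweety), locked(node1).]. ⇒ new: red(tweety), open(tweety), large(b), swims(b).
[2] (ii) [active(tweety) :- red(tweety).]; (v) [has_feathers(node1) :- swims(b), open(tweety), metal(b).]. ⇒ new: active(tweety), has_feathers(node1).
[3] (iv) [green(node1) :- active(tweety).]. ⇒ new: green(node1).
[4] (i) [wooden(b) :- green(node1), has_feathers(node1).]. ⇒ new: wooden(b).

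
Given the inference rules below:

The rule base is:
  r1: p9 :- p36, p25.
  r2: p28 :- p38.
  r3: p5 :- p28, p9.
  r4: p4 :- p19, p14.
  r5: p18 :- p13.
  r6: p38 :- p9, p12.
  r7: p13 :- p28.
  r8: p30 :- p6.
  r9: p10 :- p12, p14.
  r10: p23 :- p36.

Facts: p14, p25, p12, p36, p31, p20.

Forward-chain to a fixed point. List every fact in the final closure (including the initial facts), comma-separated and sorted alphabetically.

Round 1 fires r1, r9, r10, giving p9, p10, p23.
Round 2 fires r6, giving p38.
Round 3 fires r2, giving p28.
Round 4 fires r3, r7, giving p5, p13.
Round 5 fires r5, giving p18.

p10, p12, p13, p14, p18, p20, p23, p25, p28, p31, p36, p38, p5, p9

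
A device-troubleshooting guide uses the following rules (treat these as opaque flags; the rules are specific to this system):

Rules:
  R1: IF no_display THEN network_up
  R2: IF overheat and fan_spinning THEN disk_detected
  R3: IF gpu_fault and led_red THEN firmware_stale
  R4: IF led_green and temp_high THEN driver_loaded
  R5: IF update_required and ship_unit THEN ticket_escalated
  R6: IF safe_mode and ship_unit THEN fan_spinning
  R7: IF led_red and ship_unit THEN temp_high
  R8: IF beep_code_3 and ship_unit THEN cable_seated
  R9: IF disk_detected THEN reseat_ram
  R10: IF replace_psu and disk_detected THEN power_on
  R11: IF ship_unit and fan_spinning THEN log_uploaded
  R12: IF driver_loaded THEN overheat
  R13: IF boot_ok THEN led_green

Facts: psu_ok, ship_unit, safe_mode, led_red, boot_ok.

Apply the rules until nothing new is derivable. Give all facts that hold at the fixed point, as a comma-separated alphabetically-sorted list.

boot_ok, disk_detected, driver_loaded, fan_spinning, led_green, led_red, log_uploaded, overheat, psu_ok, reseat_ram, safe_mode, ship_unit, temp_high

[1] R6 [IF safe_mode and ship_unit THEN fan_spinning]; R7 [IF led_red and ship_unit THEN temp_high]; R13 [IF boot_ok THEN led_green]. ⇒ new: fan_spinning, temp_high, led_green.
[2] R4 [IF led_green and temp_high THEN driver_loaded]; R11 [IF ship_unit and fan_spinning THEN log_uploaded]. ⇒ new: driver_loaded, log_uploaded.
[3] R12 [IF driver_loaded THEN overheat]. ⇒ new: overheat.
[4] R2 [IF overheat and fan_spinning THEN disk_detected]. ⇒ new: disk_detected.
[5] R9 [IF disk_detected THEN reseat_ram]. ⇒ new: reseat_ram.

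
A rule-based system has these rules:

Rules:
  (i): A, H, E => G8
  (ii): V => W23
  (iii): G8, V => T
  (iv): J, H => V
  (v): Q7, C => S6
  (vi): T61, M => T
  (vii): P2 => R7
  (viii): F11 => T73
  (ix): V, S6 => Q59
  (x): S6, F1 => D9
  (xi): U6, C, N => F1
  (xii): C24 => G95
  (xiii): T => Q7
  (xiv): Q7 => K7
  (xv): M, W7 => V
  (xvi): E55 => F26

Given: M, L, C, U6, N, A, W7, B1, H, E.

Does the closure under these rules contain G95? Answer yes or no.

Round 1: (i) [A, H, E => G8]; (xi) [U6, C, N => F1]; (xv) [M, W7 => V]. Adds G8, F1, V.
Round 2: (ii) [V => W23]; (iii) [G8, V => T]. Adds W23, T.
Round 3: (xiii) [T => Q7]. Adds Q7.
Round 4: (v) [Q7, C => S6]; (xiv) [Q7 => K7]. Adds S6, K7.
Round 5: (ix) [V, S6 => Q59]; (x) [S6, F1 => D9]. Adds Q59, D9.
Fixed point reached. G95 is concluded only by (xii); (xii) needs C24 (never derived).

no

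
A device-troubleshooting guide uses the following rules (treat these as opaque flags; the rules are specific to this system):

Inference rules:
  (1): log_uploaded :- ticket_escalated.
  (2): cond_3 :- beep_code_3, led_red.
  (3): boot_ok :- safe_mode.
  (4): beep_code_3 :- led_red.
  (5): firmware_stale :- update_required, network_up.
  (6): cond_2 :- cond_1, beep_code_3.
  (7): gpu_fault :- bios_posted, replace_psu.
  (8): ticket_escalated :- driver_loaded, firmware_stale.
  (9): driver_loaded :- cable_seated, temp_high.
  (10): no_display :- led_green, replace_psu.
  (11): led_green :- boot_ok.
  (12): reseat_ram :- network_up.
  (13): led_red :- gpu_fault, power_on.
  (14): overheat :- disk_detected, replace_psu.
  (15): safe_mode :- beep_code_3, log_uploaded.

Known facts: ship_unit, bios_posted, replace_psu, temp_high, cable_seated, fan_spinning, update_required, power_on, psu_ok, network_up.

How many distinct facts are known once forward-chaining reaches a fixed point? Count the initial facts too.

Round 1 — (5), (7), (9), (12), derive firmware_stale, gpu_fault, driver_loaded, reseat_ram.
Round 2 — (8), (13), derive ticket_escalated, led_red.
Round 3 — (1), (4), derive log_uploaded, beep_code_3.
Round 4 — (2), (15), derive cond_3, safe_mode.
Round 5 — (3), derive boot_ok.
Round 6 — (11), derive led_green.
Round 7 — (10), derive no_display.
Closure: {beep_code_3, bios_posted, boot_ok, cable_seated, cond_3, driver_loaded, fan_spinning, firmware_stale, gpu_fault, led_green, led_red, log_uploaded, network_up, no_display, power_on, psu_ok, replace_psu, reseat_ram, safe_mode, ship_unit, temp_high, ticket_escalated, update_required} — 23 facts.

23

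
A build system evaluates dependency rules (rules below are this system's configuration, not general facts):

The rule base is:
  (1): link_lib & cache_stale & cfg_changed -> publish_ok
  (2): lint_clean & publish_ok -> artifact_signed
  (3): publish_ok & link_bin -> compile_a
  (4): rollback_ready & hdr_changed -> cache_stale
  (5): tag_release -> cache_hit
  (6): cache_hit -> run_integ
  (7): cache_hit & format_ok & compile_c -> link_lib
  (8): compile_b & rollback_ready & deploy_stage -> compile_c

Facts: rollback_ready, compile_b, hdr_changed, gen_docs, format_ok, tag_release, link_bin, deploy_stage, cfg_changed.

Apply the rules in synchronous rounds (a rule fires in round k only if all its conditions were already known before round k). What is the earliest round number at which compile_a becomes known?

4

Round 1 — (4), (5), (8), derive cache_stale, cache_hit, compile_c.
Round 2 — (6), (7), derive run_integ, link_lib.
Round 3 — (1), derive publish_ok.
Round 4 — (3), derive compile_a.
compile_a first appears in round 4.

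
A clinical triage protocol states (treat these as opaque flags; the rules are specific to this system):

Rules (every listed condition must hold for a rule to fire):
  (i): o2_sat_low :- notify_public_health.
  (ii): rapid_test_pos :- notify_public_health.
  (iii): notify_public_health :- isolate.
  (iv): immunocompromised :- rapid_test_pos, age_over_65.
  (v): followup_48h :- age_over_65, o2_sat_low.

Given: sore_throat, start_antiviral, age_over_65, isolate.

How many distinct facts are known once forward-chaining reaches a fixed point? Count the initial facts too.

9

[1] (iii) [notify_public_health :- isolate.]. ⇒ new: notify_public_health.
[2] (i) [o2_sat_low :- notify_public_health.]; (ii) [rapid_test_pos :- notify_public_health.]. ⇒ new: o2_sat_low, rapid_test_pos.
[3] (iv) [immunocompromised :- rapid_test_pos, age_over_65.]; (v) [followup_48h :- age_over_65, o2_sat_low.]. ⇒ new: immunocompromised, followup_48h.
Closure: {age_over_65, followup_48h, immunocompromised, isolate, notify_public_health, o2_sat_low, rapid_test_pos, sore_throat, start_antiviral} — 9 facts.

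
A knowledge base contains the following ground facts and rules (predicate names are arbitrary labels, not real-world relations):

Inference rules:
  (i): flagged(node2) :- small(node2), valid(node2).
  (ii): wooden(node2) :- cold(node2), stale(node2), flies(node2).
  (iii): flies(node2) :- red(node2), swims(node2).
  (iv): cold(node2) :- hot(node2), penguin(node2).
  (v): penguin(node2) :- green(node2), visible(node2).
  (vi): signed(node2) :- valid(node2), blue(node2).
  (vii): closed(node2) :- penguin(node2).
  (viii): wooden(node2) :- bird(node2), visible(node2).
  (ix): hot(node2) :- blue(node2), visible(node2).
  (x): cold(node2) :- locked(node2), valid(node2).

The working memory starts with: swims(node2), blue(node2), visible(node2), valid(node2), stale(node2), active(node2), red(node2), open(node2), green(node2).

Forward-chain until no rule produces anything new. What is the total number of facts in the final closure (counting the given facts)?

16

Round 1 — (iii), (v), (vi), (ix), derive flies(node2), penguin(node2), signed(node2), hot(node2).
Round 2 — (iv), (vii), derive cold(node2), closed(node2).
Round 3 — (ii), derive wooden(node2).
Closure: {active(node2), blue(node2), closed(node2), cold(node2), flies(node2), green(node2), hot(node2), open(node2), penguin(node2), red(node2), signed(node2), stale(node2), swims(node2), valid(node2), visible(node2), wooden(node2)} — 16 facts.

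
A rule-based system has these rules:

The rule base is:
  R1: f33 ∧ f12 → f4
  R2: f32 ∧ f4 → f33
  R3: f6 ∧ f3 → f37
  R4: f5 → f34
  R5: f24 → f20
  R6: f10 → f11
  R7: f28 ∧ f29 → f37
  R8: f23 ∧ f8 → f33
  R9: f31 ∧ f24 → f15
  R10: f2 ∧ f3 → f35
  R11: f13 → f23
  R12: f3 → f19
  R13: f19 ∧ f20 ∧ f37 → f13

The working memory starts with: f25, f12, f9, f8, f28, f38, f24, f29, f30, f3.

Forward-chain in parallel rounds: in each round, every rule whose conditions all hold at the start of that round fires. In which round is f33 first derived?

[1] R5 [f24 → f20]; R7 [f28 ∧ f29 → f37]; R12 [f3 → f19]. ⇒ new: f20, f37, f19.
[2] R13 [f19 ∧ f20 ∧ f37 → f13]. ⇒ new: f13.
[3] R11 [f13 → f23]. ⇒ new: f23.
[4] R8 [f23 ∧ f8 → f33]. ⇒ new: f33.
f33 first appears in round 4.

4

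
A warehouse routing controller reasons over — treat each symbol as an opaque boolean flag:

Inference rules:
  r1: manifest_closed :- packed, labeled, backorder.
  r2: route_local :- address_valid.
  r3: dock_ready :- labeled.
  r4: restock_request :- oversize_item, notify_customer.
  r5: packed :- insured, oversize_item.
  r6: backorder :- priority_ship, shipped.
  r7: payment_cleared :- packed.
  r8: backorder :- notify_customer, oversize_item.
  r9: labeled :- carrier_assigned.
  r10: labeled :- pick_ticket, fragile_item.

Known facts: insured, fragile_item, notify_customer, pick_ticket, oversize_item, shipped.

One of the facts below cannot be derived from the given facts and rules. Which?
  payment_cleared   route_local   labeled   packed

route_local

Round 1 — r4, r5, r8, r10, derive restock_request, packed, backorder, labeled.
Round 2 — r1, r3, r7, derive manifest_closed, dock_ready, payment_cleared.
Derived: payment_cleared (round 2), labeled (round 1), packed (round 1). route_local never appears in any round.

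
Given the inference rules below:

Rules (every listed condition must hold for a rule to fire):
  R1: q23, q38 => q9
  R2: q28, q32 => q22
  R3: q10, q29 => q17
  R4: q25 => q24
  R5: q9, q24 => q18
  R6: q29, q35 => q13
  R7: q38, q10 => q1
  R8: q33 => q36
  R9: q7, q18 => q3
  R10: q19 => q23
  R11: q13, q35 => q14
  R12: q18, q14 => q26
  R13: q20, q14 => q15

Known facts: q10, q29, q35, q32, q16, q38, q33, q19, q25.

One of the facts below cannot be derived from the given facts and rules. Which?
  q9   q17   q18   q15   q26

Round 1: R3 [q10, q29 => q17]; R4 [q25 => q24]; R6 [q29, q35 => q13]; R7 [q38, q10 => q1]; R8 [q33 => q36]; R10 [q19 => q23]. Adds q17, q24, q13, q1, q36, q23.
Round 2: R1 [q23, q38 => q9]; R11 [q13, q35 => q14]. Adds q9, q14.
Round 3: R5 [q9, q24 => q18]. Adds q18.
Round 4: R12 [q18, q14 => q26]. Adds q26.
Derived: q17 (round 1), q26 (round 4), q9 (round 2), q18 (round 3). q15 never appears in any round.

q15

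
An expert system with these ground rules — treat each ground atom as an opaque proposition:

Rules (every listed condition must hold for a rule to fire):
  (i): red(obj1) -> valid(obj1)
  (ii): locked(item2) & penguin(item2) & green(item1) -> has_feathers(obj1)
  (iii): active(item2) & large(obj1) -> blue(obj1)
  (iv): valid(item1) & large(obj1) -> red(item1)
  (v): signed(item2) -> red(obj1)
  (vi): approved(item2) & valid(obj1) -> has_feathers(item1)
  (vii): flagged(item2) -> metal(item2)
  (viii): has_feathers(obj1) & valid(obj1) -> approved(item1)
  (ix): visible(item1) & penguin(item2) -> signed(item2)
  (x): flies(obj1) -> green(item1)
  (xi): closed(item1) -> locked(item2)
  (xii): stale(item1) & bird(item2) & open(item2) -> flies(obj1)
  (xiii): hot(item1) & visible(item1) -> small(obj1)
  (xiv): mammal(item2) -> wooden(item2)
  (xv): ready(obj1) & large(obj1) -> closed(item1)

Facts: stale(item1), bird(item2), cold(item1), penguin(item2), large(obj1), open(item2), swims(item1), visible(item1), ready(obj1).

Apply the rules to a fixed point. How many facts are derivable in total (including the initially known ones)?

Round 1 fires (ix), (xii), (xv), giving signed(item2), flies(obj1), closed(item1).
Round 2 fires (v), (x), (xi), giving red(obj1), green(item1), locked(item2).
Round 3 fires (i), (ii), giving valid(obj1), has_feathers(obj1).
Round 4 fires (viii), giving approved(item1).
Closure: {approved(item1), bird(item2), closed(item1), cold(item1), flies(obj1), green(item1), has_feathers(obj1), large(obj1), locked(item2), open(item2), penguin(item2), ready(obj1), red(obj1), signed(item2), stale(item1), swims(item1), valid(obj1), visible(item1)} — 18 facts.

18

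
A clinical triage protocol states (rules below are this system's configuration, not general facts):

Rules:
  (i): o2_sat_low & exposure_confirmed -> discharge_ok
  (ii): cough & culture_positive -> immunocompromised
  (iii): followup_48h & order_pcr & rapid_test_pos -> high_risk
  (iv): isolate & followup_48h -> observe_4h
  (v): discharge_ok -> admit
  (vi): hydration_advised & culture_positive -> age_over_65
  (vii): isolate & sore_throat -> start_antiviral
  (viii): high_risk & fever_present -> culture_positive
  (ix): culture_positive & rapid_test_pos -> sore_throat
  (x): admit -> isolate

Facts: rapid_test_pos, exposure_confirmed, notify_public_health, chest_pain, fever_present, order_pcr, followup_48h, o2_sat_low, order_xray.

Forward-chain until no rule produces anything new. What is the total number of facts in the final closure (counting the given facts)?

[1] (i) [o2_sat_low & exposure_confirmed -> discharge_ok]; (iii) [followup_48h & order_pcr & rapid_test_pos -> high_risk]. ⇒ new: discharge_ok, high_risk.
[2] (v) [discharge_ok -> admit]; (viii) [high_risk & fever_present -> culture_positive]. ⇒ new: admit, culture_positive.
[3] (ix) [culture_positive & rapid_test_pos -> sore_throat]; (x) [admit -> isolate]. ⇒ new: sore_throat, isolate.
[4] (iv) [isolate & followup_48h -> observe_4h]; (vii) [isolate & sore_throat -> start_antiviral]. ⇒ new: observe_4h, start_antiviral.
Closure: {admit, chest_pain, culture_positive, discharge_ok, exposure_confirmed, fever_present, followup_48h, high_risk, isolate, notify_public_health, o2_sat_low, observe_4h, order_pcr, order_xray, rapid_test_pos, sore_throat, start_antiviral} — 17 facts.

17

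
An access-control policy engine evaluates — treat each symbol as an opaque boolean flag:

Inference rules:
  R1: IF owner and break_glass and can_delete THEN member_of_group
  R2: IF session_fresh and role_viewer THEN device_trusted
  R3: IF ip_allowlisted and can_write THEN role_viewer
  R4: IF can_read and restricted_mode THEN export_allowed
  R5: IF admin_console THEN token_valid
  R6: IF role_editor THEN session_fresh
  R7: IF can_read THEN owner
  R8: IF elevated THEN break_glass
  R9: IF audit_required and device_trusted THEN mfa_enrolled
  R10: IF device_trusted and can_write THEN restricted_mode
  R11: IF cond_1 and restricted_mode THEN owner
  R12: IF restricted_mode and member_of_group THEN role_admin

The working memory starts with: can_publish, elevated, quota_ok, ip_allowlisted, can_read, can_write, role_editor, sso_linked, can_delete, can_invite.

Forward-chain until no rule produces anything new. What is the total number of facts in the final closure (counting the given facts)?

Round 1: R3 [IF ip_allowlisted and can_write THEN role_viewer]; R6 [IF role_editor THEN session_fresh]; R7 [IF can_read THEN owner]; R8 [IF elevated THEN break_glass]. Adds role_viewer, session_fresh, owner, break_glass.
Round 2: R1 [IF owner and break_glass and can_delete THEN member_of_group]; R2 [IF session_fresh and role_viewer THEN device_trusted]. Adds member_of_group, device_trusted.
Round 3: R10 [IF device_trusted and can_write THEN restricted_mode]. Adds restricted_mode.
Round 4: R4 [IF can_read and restricted_mode THEN export_allowed]; R12 [IF restricted_mode and member_of_group THEN role_admin]. Adds export_allowed, role_admin.
Closure: {break_glass, can_delete, can_invite, can_publish, can_read, can_write, device_trusted, elevated, export_allowed, ip_allowlisted, member_of_group, owner, quota_ok, restricted_mode, role_admin, role_editor, role_viewer, session_fresh, sso_linked} — 19 facts.

19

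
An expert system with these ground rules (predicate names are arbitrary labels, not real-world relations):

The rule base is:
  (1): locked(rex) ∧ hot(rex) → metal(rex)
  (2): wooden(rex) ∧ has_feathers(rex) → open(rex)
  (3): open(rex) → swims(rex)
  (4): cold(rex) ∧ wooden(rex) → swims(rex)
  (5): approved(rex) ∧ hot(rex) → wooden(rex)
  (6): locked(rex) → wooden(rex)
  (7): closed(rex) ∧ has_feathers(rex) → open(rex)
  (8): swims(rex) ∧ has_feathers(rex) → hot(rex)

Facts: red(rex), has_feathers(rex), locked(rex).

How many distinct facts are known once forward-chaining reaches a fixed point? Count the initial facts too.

8

Round 1: (6) [locked(rex) → wooden(rex)]. Adds wooden(rex).
Round 2: (2) [wooden(rex) ∧ has_feathers(rex) → open(rex)]. Adds open(rex).
Round 3: (3) [open(rex) → swims(rex)]. Adds swims(rex).
Round 4: (8) [swims(rex) ∧ has_feathers(rex) → hot(rex)]. Adds hot(rex).
Round 5: (1) [locked(rex) ∧ hot(rex) → metal(rex)]. Adds metal(rex).
Closure: {has_feathers(rex), hot(rex), locked(rex), metal(rex), open(rex), red(rex), swims(rex), wooden(rex)} — 8 facts.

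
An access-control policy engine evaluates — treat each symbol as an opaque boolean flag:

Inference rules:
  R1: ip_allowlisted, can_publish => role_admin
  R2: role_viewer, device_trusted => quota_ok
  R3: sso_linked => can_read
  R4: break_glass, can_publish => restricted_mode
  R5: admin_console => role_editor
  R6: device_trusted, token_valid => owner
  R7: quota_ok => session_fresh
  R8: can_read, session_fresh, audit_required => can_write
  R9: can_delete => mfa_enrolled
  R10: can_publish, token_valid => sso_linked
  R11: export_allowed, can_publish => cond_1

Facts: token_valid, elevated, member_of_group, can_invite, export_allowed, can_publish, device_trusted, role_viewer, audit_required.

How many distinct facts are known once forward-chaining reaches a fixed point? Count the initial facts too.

16

Round 1 — R2, R6, R10, R11, derive quota_ok, owner, sso_linked, cond_1.
Round 2 — R3, R7, derive can_read, session_fresh.
Round 3 — R8, derive can_write.
Closure: {audit_required, can_invite, can_publish, can_read, can_write, cond_1, device_trusted, elevated, export_allowed, member_of_group, owner, quota_ok, role_viewer, session_fresh, sso_linked, token_valid} — 16 facts.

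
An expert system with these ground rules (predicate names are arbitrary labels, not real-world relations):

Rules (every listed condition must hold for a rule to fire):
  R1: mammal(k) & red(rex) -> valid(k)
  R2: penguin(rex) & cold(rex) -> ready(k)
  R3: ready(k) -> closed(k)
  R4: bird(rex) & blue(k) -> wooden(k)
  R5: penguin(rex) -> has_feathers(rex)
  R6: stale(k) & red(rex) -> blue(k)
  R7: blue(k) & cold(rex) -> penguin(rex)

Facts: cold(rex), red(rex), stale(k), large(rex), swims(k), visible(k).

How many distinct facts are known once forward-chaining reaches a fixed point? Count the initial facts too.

11

[1] R6 [stale(k) & red(rex) -> blue(k)]. ⇒ new: blue(k).
[2] R7 [blue(k) & cold(rex) -> penguin(rex)]. ⇒ new: penguin(rex).
[3] R2 [penguin(rex) & cold(rex) -> ready(k)]; R5 [penguin(rex) -> has_feathers(rex)]. ⇒ new: ready(k), has_feathers(rex).
[4] R3 [ready(k) -> closed(k)]. ⇒ new: closed(k).
Closure: {blue(k), closed(k), cold(rex), has_feathers(rex), large(rex), penguin(rex), ready(k), red(rex), stale(k), swims(k), visible(k)} — 11 facts.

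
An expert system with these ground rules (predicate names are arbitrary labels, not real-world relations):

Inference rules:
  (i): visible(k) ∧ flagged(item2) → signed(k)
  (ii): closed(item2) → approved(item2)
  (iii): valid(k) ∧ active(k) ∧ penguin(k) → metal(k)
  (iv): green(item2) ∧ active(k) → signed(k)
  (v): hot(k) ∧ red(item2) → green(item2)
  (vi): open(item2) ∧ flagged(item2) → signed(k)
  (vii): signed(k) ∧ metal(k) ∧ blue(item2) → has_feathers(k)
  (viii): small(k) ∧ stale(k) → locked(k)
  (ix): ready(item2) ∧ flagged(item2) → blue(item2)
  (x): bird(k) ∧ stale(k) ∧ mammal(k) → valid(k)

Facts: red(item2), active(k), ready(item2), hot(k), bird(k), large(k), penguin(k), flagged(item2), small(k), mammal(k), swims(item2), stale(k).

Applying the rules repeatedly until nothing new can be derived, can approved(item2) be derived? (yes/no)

no

Round 1 fires (v), (viii), (ix), (x), giving green(item2), locked(k), blue(item2), valid(k).
Round 2 fires (iii), (iv), giving metal(k), signed(k).
Round 3 fires (vii), giving has_feathers(k).
Fixed point reached. approved(item2) is concluded only by (ii); (ii) needs closed(item2) (never derived).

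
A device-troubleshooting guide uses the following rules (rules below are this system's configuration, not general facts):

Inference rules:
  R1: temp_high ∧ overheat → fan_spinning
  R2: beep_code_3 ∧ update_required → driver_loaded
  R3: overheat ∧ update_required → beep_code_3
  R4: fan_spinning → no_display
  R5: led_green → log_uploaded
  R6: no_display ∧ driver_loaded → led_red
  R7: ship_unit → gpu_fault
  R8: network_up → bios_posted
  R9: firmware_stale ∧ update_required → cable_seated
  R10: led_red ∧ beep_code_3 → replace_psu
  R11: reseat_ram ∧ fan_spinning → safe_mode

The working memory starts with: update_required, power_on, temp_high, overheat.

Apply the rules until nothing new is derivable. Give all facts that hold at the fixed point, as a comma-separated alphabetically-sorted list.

beep_code_3, driver_loaded, fan_spinning, led_red, no_display, overheat, power_on, replace_psu, temp_high, update_required

Round 1 fires R1, R3, giving fan_spinning, beep_code_3.
Round 2 fires R2, R4, giving driver_loaded, no_display.
Round 3 fires R6, giving led_red.
Round 4 fires R10, giving replace_psu.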